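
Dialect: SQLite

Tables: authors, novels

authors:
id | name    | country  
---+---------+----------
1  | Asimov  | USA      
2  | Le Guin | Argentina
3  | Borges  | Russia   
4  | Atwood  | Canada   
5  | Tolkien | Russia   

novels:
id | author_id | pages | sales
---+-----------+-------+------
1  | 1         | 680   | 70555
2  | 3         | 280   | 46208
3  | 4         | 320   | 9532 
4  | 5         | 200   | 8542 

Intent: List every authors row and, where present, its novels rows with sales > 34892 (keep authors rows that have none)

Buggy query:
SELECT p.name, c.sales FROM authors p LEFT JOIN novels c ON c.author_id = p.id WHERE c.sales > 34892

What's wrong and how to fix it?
Bug: A WHERE condition on the right-hand table after LEFT JOIN drops unmatched parents

Fix: Put 'c.sales > 34892' in the JOIN's ON clause instead of WHERE

Corrected query:
SELECT p.name, c.sales FROM authors p LEFT JOIN novels c ON c.author_id = p.id AND c.sales > 34892

Result:
name    | sales
--------+------
Asimov  | 70555
Le Guin | NULL 
Borges  | 46208
Atwood  | NULL 
Tolkien | NULL 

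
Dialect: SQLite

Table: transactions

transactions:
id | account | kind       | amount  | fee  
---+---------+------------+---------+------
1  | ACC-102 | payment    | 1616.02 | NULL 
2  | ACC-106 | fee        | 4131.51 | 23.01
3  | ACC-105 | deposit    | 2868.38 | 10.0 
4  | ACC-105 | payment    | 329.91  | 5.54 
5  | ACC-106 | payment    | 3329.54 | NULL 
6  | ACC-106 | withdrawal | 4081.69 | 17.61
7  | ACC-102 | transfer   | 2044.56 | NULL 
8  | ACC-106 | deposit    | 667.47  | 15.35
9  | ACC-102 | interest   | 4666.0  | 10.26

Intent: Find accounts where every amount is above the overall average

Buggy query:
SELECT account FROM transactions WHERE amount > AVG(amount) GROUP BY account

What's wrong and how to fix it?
Bug: WHERE evaluates per row before aggregation, so AVG() is unavailable

Fix: Compute the overall average in a scalar subquery and compare each group's MIN against it in HAVING

Corrected query:
SELECT account FROM transactions GROUP BY account HAVING MIN(amount) > (SELECT AVG(amount) FROM transactions)

Result:
(no rows)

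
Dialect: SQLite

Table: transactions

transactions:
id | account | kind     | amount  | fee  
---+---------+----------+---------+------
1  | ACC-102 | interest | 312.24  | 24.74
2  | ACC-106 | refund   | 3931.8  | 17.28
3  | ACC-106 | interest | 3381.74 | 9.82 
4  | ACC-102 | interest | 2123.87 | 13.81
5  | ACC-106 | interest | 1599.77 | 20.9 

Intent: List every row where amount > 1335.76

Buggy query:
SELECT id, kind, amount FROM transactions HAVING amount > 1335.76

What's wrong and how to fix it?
Bug: This is a non-aggregate query (no GROUP BY, no aggregates), so in SQLite the HAVING clause is invalid here; a row-level condition belongs in WHERE

Fix: Replace HAVING with WHERE since the condition applies to individual rows

Corrected query:
SELECT id, kind, amount FROM transactions WHERE amount > 1335.76

Result:
id | kind     | amount 
---+----------+--------
2  | refund   | 3931.8 
3  | interest | 3381.74
4  | interest | 2123.87
5  | interest | 1599.77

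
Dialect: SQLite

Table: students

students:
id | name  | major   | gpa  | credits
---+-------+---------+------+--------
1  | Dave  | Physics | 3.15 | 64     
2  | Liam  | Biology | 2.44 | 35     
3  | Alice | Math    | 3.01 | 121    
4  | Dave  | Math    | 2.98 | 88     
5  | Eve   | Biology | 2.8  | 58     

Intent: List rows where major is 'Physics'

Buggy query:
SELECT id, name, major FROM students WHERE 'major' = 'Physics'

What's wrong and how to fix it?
Bug: Single quotes denote string literals in SQL; the column name is being compared as a constant string

Fix: Reference the column as major without single quotes

Corrected query:
SELECT id, name, major FROM students WHERE major = 'Physics'

Result:
id | name | major  
---+------+--------
1  | Dave | Physics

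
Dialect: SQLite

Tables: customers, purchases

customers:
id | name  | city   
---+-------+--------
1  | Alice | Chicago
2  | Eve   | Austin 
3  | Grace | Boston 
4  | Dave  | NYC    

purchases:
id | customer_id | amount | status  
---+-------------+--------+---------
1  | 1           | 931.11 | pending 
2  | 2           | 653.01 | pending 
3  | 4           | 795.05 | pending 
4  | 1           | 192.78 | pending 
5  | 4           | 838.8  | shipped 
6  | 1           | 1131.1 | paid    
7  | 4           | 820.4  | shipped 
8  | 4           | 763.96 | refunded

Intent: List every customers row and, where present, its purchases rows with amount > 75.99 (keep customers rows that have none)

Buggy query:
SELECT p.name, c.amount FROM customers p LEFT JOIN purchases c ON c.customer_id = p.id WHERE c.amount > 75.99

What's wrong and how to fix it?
Bug: Filtering c.amount in WHERE discards the NULL rows produced by LEFT JOIN, turning it into an inner join

Fix: Move the right-table condition into the ON clause so unmatched parents are kept

Corrected query:
SELECT p.name, c.amount FROM customers p LEFT JOIN purchases c ON c.customer_id = p.id AND c.amount > 75.99

Result:
name  | amount
------+-------
Alice | 192.78
Alice | 931.11
Alice | 1131.1
Eve   | 653.01
Grace | NULL  
Dave  | 763.96
Dave  | 795.05
Dave  | 820.4 
Dave  | 838.8 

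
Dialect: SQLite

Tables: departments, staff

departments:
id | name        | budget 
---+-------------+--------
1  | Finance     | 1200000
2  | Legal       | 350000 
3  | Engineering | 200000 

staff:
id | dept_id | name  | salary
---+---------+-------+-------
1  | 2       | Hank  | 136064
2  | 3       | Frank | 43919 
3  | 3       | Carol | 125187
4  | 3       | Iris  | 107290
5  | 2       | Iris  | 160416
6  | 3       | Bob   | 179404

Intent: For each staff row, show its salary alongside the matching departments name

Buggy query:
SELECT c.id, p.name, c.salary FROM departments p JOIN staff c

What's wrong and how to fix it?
Bug: JOIN with no ON clause produces a cartesian product; every staff row pairs with every departments row

Fix: Specify the join condition linking the foreign key to the parent id

Corrected query:
SELECT c.id, p.name, c.salary FROM departments p JOIN staff c ON c.dept_id = p.id

Result:
id | name        | salary
---+-------------+-------
1  | Legal       | 136064
2  | Engineering | 43919 
3  | Engineering | 125187
4  | Engineering | 107290
5  | Legal       | 160416
6  | Engineering | 179404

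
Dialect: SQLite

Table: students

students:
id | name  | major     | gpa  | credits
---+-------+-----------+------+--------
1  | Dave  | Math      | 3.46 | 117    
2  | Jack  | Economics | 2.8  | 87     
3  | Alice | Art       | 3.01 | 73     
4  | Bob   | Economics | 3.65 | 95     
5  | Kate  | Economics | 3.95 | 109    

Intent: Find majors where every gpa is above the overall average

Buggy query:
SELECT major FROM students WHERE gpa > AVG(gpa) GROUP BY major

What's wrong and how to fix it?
Bug: WHERE evaluates per row before aggregation, so AVG() is unavailable

Fix: Compute the overall average in a scalar subquery and compare each group's MIN against it in HAVING

Corrected query:
SELECT major FROM students GROUP BY major HAVING MIN(gpa) > (SELECT AVG(gpa) FROM students)

Result:
major
-----
Math 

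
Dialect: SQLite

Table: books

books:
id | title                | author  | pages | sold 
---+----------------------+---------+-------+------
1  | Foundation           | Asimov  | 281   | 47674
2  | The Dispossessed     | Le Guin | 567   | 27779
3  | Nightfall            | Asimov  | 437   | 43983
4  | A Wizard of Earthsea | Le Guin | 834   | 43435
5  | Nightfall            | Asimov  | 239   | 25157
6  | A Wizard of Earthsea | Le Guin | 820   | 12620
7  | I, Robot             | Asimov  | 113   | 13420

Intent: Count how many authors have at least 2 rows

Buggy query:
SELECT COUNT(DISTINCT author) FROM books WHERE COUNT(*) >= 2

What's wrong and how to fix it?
Bug: WHERE filters individual rows, not groups, so a group-level COUNT is invalid there

Fix: Use a subquery that GROUPs and filters with HAVING, then count its rows

Corrected query:
SELECT COUNT(*) FROM (SELECT author FROM books GROUP BY author HAVING COUNT(*) >= 2)

Result:
COUNT(*)
--------
2       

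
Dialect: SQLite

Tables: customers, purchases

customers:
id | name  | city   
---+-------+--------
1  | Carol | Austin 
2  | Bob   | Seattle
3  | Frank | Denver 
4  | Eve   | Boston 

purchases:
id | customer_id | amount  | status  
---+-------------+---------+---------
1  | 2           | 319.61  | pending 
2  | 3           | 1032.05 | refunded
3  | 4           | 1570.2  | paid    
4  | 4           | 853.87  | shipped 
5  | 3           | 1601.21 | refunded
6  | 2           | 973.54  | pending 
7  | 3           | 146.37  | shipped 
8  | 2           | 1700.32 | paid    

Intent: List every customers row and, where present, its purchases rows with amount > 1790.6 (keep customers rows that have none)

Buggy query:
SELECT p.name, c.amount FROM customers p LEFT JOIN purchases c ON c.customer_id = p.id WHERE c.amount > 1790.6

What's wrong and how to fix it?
Bug: Filtering c.amount in WHERE discards the NULL rows produced by LEFT JOIN, turning it into an inner join

Fix: Move the right-table condition into the ON clause so unmatched parents are kept

Corrected query:
SELECT p.name, c.amount FROM customers p LEFT JOIN purchases c ON c.customer_id = p.id AND c.amount > 1790.6

Result:
name  | amount
------+-------
Carol | NULL  
Bob   | NULL  
Frank | NULL  
Eve   | NULL  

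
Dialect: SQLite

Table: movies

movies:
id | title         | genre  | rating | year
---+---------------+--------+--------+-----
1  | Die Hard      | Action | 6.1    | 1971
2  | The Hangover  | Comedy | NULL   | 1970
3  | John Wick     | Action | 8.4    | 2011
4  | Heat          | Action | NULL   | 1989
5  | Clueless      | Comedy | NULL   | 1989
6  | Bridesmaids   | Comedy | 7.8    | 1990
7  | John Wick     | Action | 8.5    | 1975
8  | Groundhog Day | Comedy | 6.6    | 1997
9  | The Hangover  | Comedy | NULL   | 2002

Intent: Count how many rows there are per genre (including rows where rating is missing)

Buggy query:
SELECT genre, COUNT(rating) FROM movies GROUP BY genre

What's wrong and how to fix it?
Bug: COUNT(rating) skips NULLs, so groups with missing rating are undercounted

Fix: Use COUNT(*) to count all rows regardless of NULL

Corrected query:
SELECT genre, COUNT(*) FROM movies GROUP BY genre

Result:
genre  | COUNT(*)
-------+---------
Action | 4       
Comedy | 5       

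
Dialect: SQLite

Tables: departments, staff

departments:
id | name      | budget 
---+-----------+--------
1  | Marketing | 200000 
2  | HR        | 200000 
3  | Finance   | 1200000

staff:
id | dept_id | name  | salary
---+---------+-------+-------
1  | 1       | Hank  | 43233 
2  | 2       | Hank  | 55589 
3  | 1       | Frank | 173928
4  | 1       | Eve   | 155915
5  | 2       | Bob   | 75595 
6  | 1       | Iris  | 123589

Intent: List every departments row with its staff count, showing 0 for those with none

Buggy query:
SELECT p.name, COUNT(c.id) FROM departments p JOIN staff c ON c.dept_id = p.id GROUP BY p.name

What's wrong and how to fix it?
Bug: INNER JOIN drops departments rows that have no matching staff rows

Fix: Switch to LEFT JOIN to retain unmatched parent rows

Corrected query:
SELECT p.name, COUNT(c.id) FROM departments p LEFT JOIN staff c ON c.dept_id = p.id GROUP BY p.name

Result:
name      | COUNT(c.id)
----------+------------
Finance   | 0          
HR        | 2          
Marketing | 4          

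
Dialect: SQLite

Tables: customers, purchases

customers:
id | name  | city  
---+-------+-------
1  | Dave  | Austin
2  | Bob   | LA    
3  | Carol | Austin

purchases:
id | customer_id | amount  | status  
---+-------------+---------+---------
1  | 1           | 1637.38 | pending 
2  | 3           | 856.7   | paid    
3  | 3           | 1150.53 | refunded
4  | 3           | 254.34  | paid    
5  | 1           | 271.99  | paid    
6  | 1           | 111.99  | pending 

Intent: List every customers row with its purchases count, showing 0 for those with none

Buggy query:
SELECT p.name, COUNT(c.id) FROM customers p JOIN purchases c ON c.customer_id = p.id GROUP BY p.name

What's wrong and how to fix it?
Bug: INNER JOIN drops customers rows that have no matching purchases rows

Fix: Switch to LEFT JOIN to retain unmatched parent rows

Corrected query:
SELECT p.name, COUNT(c.id) FROM customers p LEFT JOIN purchases c ON c.customer_id = p.id GROUP BY p.name

Result:
name  | COUNT(c.id)
------+------------
Bob   | 0          
Carol | 3          
Dave  | 3          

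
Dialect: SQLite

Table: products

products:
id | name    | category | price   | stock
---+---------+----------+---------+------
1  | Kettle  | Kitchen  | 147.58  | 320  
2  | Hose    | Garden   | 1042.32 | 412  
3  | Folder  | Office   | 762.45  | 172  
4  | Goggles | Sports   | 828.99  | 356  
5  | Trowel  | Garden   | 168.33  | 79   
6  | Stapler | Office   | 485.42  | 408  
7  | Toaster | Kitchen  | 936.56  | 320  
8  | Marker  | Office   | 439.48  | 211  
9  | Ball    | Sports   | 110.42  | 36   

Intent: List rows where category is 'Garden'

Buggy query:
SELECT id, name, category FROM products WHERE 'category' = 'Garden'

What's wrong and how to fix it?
Bug: 'category' in single quotes is a string literal, not the column; the comparison is literal-vs-literal and never true

Fix: Reference the column as category without single quotes

Corrected query:
SELECT id, name, category FROM products WHERE category = 'Garden'

Result:
id | name   | category
---+--------+---------
2  | Hose   | Garden  
5  | Trowel | Garden  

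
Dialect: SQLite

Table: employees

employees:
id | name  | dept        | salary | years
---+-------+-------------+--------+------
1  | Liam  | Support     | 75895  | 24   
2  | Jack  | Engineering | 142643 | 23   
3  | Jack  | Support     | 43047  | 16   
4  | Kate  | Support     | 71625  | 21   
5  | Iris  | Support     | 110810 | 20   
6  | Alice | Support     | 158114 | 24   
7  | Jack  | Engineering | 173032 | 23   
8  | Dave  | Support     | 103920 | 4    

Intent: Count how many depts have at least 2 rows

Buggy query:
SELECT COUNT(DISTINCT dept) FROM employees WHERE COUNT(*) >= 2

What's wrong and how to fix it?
Bug: COUNT(*) cannot appear in WHERE; the per-group count doesn't exist yet

Fix: Use a subquery that GROUPs and filters with HAVING, then count its rows

Corrected query:
SELECT COUNT(*) FROM (SELECT dept FROM employees GROUP BY dept HAVING COUNT(*) >= 2)

Result:
COUNT(*)
--------
2       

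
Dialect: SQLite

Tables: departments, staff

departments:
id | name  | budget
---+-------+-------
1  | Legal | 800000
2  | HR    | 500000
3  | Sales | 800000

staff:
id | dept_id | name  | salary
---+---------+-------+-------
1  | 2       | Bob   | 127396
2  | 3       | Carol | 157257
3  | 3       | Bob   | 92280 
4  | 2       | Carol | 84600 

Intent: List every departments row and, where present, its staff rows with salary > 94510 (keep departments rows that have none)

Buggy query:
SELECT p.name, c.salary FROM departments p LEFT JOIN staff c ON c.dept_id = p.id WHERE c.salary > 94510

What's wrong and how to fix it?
Bug: A WHERE condition on the right-hand table after LEFT JOIN drops unmatched parents

Fix: Move the right-table condition into the ON clause so unmatched parents are kept

Corrected query:
SELECT p.name, c.salary FROM departments p LEFT JOIN staff c ON c.dept_id = p.id AND c.salary > 94510

Result:
name  | salary
------+-------
Legal | NULL  
HR    | 127396
Sales | 157257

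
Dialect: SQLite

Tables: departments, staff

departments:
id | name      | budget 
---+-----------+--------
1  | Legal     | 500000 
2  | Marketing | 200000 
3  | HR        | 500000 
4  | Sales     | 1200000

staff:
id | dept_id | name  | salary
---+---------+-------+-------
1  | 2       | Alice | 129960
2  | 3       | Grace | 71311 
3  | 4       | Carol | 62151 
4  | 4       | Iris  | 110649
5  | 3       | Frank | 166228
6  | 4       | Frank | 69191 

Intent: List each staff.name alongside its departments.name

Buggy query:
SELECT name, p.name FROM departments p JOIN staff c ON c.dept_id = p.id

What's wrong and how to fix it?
Bug: Both tables have a 'name' column; the unqualified reference is ambiguous

Fix: Qualify the column with its table alias (c.name)

Corrected query:
SELECT c.name, p.name FROM departments p JOIN staff c ON c.dept_id = p.id

Result:
name  | name     
------+----------
Alice | Marketing
Grace | HR       
Carol | Sales    
Iris  | Sales    
Frank | HR       
Frank | Sales    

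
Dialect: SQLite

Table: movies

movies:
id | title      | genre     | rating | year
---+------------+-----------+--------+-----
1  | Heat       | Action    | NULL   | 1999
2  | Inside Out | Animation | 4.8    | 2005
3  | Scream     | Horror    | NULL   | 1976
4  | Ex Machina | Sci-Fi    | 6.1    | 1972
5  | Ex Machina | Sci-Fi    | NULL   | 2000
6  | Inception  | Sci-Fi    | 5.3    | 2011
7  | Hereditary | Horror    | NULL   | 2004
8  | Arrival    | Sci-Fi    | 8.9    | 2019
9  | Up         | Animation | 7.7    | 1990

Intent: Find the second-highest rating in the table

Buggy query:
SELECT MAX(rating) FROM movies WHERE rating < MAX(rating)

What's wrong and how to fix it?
Bug: The inner MAX is an aggregate inside WHERE, which is not allowed

Fix: Put the inner MAX in a scalar subquery

Corrected query:
SELECT MAX(rating) FROM movies WHERE rating < (SELECT MAX(rating) FROM movies)

Result:
MAX(rating)
-----------
7.7        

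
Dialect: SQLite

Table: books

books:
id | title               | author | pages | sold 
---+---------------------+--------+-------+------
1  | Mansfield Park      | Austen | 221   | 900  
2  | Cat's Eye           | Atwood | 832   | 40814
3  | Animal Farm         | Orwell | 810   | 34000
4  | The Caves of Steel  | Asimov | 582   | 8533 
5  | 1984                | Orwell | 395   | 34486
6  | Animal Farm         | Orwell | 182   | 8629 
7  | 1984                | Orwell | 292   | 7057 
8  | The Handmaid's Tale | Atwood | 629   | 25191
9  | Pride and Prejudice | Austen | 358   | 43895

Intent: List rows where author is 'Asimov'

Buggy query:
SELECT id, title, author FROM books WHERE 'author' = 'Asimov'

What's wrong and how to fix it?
Bug: 'author' in single quotes is a string literal, not the column; the comparison is literal-vs-literal and never true

Fix: Reference the column as author without single quotes

Corrected query:
SELECT id, title, author FROM books WHERE author = 'Asimov'

Result:
id | title              | author
---+--------------------+-------
4  | The Caves of Steel | Asimov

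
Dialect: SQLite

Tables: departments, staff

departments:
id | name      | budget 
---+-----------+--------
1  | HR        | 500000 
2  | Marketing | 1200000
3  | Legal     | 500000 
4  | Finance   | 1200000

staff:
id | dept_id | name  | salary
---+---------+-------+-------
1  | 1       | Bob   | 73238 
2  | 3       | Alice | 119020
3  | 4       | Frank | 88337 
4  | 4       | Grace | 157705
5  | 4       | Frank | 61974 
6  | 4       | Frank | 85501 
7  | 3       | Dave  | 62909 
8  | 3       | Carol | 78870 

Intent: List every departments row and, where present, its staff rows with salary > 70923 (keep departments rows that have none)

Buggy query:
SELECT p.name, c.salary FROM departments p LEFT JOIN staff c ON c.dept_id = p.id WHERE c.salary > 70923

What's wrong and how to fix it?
Bug: Filtering c.salary in WHERE discards the NULL rows produced by LEFT JOIN, turning it into an inner join

Fix: Move the right-table condition into the ON clause so unmatched parents are kept

Corrected query:
SELECT p.name, c.salary FROM departments p LEFT JOIN staff c ON c.dept_id = p.id AND c.salary > 70923

Result:
name      | salary
----------+-------
HR        | 73238 
Marketing | NULL  
Legal     | 78870 
Legal     | 119020
Finance   | 85501 
Finance   | 88337 
Finance   | 157705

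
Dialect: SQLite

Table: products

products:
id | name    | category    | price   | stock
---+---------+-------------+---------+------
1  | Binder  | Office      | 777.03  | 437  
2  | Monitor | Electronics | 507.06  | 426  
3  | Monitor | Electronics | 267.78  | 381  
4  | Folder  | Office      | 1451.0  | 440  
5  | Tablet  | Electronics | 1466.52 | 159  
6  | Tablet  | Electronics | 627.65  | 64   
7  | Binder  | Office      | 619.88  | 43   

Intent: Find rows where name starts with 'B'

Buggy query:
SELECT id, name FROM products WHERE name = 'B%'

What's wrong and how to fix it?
Bug: Wildcards only work with LIKE; '=' treats '%' as a literal character

Fix: Replace '=' with LIKE so 'B%' is treated as a pattern

Corrected query:
SELECT id, name FROM products WHERE name LIKE 'B%'

Result:
id | name  
---+-------
1  | Binder
7  | Binder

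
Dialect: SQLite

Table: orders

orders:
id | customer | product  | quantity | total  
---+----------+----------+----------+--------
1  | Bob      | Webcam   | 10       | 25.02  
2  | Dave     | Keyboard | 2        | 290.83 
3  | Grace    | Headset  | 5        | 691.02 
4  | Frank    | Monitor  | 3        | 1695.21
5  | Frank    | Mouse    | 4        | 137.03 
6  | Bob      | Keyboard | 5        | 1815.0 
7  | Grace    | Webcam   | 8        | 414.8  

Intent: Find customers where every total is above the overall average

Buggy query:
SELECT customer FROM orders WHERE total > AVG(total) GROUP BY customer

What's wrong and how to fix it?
Bug: AVG() is an aggregate; it can't sit directly in WHERE

Fix: Compute the overall average in a scalar subquery and compare each group's MIN against it in HAVING

Corrected query:
SELECT customer FROM orders GROUP BY customer HAVING MIN(total) > (SELECT AVG(total) FROM orders)

Result:
(no rows)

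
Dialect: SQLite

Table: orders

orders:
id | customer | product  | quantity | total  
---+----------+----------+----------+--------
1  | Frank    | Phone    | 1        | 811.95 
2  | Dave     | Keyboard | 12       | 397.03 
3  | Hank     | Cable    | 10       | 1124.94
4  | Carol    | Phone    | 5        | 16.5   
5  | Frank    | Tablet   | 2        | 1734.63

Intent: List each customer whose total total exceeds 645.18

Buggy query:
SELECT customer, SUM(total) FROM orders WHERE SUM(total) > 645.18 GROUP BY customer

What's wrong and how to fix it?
Bug: Aggregate functions cannot appear in a WHERE clause

Fix: Move the aggregate condition to a HAVING clause

Corrected query:
SELECT customer, SUM(total) FROM orders GROUP BY customer HAVING SUM(total) > 645.18

Result:
customer | SUM(total)
---------+-----------
Frank    | 2546.58   
Hank     | 1124.94   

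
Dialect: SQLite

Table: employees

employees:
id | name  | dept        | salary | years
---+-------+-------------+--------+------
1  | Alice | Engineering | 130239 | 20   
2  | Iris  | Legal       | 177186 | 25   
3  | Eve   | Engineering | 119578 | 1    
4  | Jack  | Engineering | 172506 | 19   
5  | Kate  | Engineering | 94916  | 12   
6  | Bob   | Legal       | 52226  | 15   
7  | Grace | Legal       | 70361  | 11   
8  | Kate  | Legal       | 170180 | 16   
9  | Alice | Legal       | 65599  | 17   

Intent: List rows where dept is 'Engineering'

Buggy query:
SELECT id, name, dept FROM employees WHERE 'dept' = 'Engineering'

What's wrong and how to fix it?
Bug: Single quotes denote string literals in SQL; the column name is being compared as a constant string

Fix: Remove the quotes around the column name (or use double quotes for an identifier)

Corrected query:
SELECT id, name, dept FROM employees WHERE dept = 'Engineering'

Result:
id | name  | dept       
---+-------+------------
1  | Alice | Engineering
3  | Eve   | Engineering
4  | Jack  | Engineering
5  | Kate  | Engineering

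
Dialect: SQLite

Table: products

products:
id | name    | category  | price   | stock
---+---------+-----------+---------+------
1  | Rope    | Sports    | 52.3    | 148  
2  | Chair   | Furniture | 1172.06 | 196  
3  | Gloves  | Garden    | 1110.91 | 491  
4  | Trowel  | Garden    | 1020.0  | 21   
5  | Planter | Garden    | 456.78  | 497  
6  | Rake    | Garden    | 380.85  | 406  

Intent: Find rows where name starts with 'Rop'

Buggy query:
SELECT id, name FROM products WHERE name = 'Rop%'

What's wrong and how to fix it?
Bug: Wildcards only work with LIKE; '=' treats '%' as a literal character

Fix: Use LIKE for wildcard pattern matching

Corrected query:
SELECT id, name FROM products WHERE name LIKE 'Rop%'

Result:
id | name
---+-----
1  | Rope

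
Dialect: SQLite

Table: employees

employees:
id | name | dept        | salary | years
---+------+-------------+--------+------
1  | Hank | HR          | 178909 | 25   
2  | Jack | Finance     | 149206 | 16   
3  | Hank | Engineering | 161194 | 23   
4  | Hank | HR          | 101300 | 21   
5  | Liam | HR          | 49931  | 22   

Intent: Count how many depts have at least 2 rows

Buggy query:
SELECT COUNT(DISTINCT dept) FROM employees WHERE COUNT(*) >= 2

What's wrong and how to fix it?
Bug: WHERE filters individual rows, not groups, so a group-level COUNT is invalid there

Fix: Group first with HAVING COUNT(*) >= 2, then COUNT the resulting groups

Corrected query:
SELECT COUNT(*) FROM (SELECT dept FROM employees GROUP BY dept HAVING COUNT(*) >= 2)

Result:
COUNT(*)
--------
1       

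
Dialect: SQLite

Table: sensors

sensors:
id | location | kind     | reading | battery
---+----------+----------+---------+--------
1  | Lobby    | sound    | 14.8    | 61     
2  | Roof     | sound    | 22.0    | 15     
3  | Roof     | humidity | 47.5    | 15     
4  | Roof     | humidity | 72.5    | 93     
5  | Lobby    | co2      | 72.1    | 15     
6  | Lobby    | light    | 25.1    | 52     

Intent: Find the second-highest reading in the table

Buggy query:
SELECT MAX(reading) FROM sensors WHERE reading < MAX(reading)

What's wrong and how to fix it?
Bug: The inner MAX is an aggregate inside WHERE, which is not allowed

Fix: Compute the overall MAX in a subquery, then take MAX of rows below it

Corrected query:
SELECT MAX(reading) FROM sensors WHERE reading < (SELECT MAX(reading) FROM sensors)

Result:
MAX(reading)
------------
72.1        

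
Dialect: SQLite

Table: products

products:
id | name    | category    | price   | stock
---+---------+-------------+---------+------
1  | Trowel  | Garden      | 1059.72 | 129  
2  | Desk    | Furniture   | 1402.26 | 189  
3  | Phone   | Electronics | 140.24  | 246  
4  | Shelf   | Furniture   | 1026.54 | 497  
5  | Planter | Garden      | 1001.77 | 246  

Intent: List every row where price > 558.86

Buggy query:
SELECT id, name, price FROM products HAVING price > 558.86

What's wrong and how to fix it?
Bug: HAVING filters the output of aggregation, but this query has no GROUP BY and no aggregate functions, so SQLite rejects it (HAVING clause on a non-aggregate query); the condition here is per row

Fix: Use WHERE for row-level filtering

Corrected query:
SELECT id, name, price FROM products WHERE price > 558.86

Result:
id | name    | price  
---+---------+--------
1  | Trowel  | 1059.72
2  | Desk    | 1402.26
4  | Shelf   | 1026.54
5  | Planter | 1001.77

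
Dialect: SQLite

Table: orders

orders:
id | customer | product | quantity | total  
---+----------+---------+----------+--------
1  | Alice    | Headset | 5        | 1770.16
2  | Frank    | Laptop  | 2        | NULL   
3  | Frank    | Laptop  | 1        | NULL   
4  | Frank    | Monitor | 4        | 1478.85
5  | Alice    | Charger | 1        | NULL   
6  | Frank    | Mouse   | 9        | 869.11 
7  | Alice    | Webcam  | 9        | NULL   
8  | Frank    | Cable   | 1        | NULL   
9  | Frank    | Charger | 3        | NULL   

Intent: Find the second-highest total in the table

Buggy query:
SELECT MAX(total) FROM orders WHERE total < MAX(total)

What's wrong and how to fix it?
Bug: MAX(total) on the right of the comparison is an aggregate-in-WHERE error

Fix: Put the inner MAX in a scalar subquery

Corrected query:
SELECT MAX(total) FROM orders WHERE total < (SELECT MAX(total) FROM orders)

Result:
MAX(total)
----------
1478.85   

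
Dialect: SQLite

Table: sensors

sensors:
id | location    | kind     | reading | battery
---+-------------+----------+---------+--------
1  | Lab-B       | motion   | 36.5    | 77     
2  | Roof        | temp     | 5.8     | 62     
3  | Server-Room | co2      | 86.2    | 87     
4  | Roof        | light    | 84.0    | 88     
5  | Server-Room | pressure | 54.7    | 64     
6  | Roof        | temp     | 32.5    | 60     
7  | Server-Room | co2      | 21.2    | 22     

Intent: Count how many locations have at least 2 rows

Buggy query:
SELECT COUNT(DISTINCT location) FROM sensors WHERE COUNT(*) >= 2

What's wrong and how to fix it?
Bug: COUNT(*) cannot appear in WHERE; the per-group count doesn't exist yet

Fix: Group first with HAVING COUNT(*) >= 2, then COUNT the resulting groups

Corrected query:
SELECT COUNT(*) FROM (SELECT location FROM sensors GROUP BY location HAVING COUNT(*) >= 2)

Result:
COUNT(*)
--------
2       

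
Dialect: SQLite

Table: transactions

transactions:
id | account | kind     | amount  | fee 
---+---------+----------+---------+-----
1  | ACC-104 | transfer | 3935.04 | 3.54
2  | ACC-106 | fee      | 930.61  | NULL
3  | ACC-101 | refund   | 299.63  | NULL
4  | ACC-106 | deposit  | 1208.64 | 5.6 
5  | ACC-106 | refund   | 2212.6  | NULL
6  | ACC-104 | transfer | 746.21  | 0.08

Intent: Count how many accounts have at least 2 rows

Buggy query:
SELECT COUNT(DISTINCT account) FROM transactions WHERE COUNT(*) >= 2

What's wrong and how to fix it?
Bug: COUNT(*) cannot appear in WHERE; the per-group count doesn't exist yet

Fix: Group first with HAVING COUNT(*) >= 2, then COUNT the resulting groups

Corrected query:
SELECT COUNT(*) FROM (SELECT account FROM transactions GROUP BY account HAVING COUNT(*) >= 2)

Result:
COUNT(*)
--------
2       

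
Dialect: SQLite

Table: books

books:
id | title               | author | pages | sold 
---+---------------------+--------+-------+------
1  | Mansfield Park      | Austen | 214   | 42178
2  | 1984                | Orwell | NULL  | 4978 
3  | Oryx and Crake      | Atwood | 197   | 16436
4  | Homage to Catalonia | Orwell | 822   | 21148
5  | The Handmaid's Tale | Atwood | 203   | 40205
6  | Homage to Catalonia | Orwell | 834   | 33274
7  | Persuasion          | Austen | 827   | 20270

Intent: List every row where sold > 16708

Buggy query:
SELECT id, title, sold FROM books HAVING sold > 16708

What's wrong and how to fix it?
Bug: HAVING filters the output of aggregation, but this query has no GROUP BY and no aggregate functions, so SQLite rejects it (HAVING clause on a non-aggregate query); the condition here is per row

Fix: Replace HAVING with WHERE since the condition applies to individual rows

Corrected query:
SELECT id, title, sold FROM books WHERE sold > 16708

Result:
id | title               | sold 
---+---------------------+------
1  | Mansfield Park      | 42178
4  | Homage to Catalonia | 21148
5  | The Handmaid's Tale | 40205
6  | Homage to Catalonia | 33274
7  | Persuasion          | 20270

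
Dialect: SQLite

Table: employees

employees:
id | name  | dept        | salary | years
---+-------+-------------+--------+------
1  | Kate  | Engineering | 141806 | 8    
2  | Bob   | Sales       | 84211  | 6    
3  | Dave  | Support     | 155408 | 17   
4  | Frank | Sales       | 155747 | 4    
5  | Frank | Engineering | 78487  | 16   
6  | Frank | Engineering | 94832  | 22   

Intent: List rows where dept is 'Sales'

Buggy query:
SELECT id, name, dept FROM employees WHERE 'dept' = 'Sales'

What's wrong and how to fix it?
Bug: 'dept' in single quotes is a string literal, not the column; the comparison is literal-vs-literal and never true

Fix: Reference the column as dept without single quotes

Corrected query:
SELECT id, name, dept FROM employees WHERE dept = 'Sales'

Result:
id | name  | dept 
---+-------+------
2  | Bob   | Sales
4  | Frank | Sales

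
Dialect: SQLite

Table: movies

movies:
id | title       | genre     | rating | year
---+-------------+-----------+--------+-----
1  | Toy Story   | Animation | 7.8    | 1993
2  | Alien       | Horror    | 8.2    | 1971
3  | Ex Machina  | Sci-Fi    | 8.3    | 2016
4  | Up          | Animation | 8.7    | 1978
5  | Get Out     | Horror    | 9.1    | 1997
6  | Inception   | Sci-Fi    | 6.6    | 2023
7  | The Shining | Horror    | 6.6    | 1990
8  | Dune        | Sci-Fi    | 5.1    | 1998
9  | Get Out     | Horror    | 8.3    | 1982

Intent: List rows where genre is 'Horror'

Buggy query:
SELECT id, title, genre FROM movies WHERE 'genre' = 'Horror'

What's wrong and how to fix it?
Bug: Single quotes denote string literals in SQL; the column name is being compared as a constant string

Fix: Reference the column as genre without single quotes

Corrected query:
SELECT id, title, genre FROM movies WHERE genre = 'Horror'

Result:
id | title       | genre 
---+-------------+-------
2  | Alien       | Horror
5  | Get Out     | Horror
7  | The Shining | Horror
9  | Get Out     | Horror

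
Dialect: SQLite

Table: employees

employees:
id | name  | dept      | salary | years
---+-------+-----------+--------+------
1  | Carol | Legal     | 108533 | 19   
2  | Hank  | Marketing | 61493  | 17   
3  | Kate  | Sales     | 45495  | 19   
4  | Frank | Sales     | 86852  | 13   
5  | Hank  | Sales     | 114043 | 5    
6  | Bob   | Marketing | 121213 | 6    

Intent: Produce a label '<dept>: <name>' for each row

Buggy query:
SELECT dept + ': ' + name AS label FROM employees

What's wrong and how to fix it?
Bug: SQLite uses || for string concatenation; + coerces text to numbers (yielding 0)

Fix: Use the || operator for string concatenation

Corrected query:
SELECT dept || ': ' || name AS label FROM employees

Result:
label          
---------------
Legal: Carol   
Marketing: Hank
Sales: Kate    
Sales: Frank   
Sales: Hank    
Marketing: Bob 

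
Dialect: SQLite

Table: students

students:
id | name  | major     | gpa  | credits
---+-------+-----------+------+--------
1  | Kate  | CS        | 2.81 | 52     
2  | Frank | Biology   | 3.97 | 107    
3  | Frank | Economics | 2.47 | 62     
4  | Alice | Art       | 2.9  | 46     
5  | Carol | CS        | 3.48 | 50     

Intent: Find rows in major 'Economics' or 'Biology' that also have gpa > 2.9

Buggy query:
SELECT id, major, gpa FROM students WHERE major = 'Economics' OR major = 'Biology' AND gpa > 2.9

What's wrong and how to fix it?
Bug: Without parentheses, AND is evaluated before OR, so the gpa filter only applies to the 'Biology' branch

Fix: Group the OR with parentheses (or use IN), then AND the threshold

Corrected query:
SELECT id, major, gpa FROM students WHERE (major = 'Economics' OR major = 'Biology') AND gpa > 2.9

Result:
id | major   | gpa 
---+---------+-----
2  | Biology | 3.97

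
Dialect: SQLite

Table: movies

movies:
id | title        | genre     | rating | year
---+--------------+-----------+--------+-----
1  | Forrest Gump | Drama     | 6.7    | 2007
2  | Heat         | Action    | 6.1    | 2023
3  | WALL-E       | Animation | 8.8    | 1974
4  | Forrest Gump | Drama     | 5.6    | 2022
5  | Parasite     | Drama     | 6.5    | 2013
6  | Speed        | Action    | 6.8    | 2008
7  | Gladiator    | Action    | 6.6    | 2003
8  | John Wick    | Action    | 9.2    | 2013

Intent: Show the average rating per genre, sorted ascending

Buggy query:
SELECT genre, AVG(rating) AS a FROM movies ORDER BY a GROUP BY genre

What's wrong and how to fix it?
Bug: GROUP BY must precede ORDER BY

Fix: Move ORDER BY to the end, after GROUP BY

Corrected query:
SELECT genre, AVG(rating) AS a FROM movies GROUP BY genre ORDER BY a

Result:
genre     | a       
----------+---------
Drama     | 6.266667
Action    | 7.175   
Animation | 8.8     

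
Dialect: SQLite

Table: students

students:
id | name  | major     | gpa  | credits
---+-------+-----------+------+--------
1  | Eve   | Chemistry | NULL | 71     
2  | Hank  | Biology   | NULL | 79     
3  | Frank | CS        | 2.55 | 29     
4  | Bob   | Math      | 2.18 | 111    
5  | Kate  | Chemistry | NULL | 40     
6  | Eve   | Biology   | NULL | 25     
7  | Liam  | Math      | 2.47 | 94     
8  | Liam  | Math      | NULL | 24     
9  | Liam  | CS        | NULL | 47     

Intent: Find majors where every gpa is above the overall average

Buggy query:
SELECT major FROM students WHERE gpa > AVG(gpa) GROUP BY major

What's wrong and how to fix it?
Bug: AVG() is an aggregate; it can't sit directly in WHERE

Fix: Use a subquery for AVG and a HAVING MIN(...) filter so the condition holds for every row in the group

Corrected query:
SELECT major FROM students GROUP BY major HAVING MIN(gpa) > (SELECT AVG(gpa) FROM students)

Result:
major
-----
CS   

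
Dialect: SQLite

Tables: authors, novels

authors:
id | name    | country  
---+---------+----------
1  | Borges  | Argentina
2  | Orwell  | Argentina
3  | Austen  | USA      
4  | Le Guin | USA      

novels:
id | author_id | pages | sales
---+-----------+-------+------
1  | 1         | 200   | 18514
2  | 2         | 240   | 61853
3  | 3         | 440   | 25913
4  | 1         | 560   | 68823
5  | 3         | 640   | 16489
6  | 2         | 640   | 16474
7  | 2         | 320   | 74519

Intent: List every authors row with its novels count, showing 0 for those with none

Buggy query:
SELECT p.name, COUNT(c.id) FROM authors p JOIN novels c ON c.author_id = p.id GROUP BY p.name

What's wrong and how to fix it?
Bug: INNER JOIN drops authors rows that have no matching novels rows

Fix: Use LEFT JOIN so parents without children still appear (COUNT(c.id) gives 0)

Corrected query:
SELECT p.name, COUNT(c.id) FROM authors p LEFT JOIN novels c ON c.author_id = p.id GROUP BY p.name

Result:
name    | COUNT(c.id)
--------+------------
Austen  | 2          
Borges  | 2          
Le Guin | 0          
Orwell  | 3          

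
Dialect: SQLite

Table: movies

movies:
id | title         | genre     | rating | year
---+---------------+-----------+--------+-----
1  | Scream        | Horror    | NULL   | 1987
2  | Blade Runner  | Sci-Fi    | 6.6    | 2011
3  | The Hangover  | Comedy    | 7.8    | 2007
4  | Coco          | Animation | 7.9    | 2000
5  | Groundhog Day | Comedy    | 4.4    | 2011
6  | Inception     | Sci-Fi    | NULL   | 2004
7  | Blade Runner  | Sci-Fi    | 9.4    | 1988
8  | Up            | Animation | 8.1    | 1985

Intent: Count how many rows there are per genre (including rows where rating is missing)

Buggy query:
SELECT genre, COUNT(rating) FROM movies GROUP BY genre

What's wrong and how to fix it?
Bug: COUNT(rating) skips NULLs, so groups with missing rating are undercounted

Fix: Replace COUNT(rating) with COUNT(*)

Corrected query:
SELECT genre, COUNT(*) FROM movies GROUP BY genre

Result:
genre     | COUNT(*)
----------+---------
Animation | 2       
Comedy    | 2       
Horror    | 1       
Sci-Fi    | 3       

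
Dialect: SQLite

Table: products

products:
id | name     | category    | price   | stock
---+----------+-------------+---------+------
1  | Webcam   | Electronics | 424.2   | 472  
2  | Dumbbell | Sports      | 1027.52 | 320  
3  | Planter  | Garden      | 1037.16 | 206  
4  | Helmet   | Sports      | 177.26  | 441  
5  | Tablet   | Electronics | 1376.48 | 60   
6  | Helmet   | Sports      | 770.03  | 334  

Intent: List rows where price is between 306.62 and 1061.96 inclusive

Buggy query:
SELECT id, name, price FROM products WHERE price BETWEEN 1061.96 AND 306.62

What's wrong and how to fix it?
Bug: The bounds are reversed; BETWEEN a AND b requires a <= b to match anything

Fix: Swap the bounds so the smaller value comes first

Corrected query:
SELECT id, name, price FROM products WHERE price BETWEEN 306.62 AND 1061.96

Result:
id | name     | price  
---+----------+--------
1  | Webcam   | 424.2  
2  | Dumbbell | 1027.52
3  | Planter  | 1037.16
6  | Helmet   | 770.03 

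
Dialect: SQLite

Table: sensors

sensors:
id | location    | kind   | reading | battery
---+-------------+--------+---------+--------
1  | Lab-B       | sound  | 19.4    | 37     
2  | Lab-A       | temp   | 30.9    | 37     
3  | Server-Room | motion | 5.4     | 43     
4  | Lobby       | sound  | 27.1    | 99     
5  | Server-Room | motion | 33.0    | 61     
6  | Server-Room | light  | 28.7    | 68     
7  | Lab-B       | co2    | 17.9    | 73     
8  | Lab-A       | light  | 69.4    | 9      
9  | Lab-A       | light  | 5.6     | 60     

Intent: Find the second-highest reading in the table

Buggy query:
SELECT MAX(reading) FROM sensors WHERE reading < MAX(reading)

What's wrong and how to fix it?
Bug: MAX(reading) on the right of the comparison is an aggregate-in-WHERE error

Fix: Compute the overall MAX in a subquery, then take MAX of rows below it

Corrected query:
SELECT MAX(reading) FROM sensors WHERE reading < (SELECT MAX(reading) FROM sensors)

Result:
MAX(reading)
------------
33          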